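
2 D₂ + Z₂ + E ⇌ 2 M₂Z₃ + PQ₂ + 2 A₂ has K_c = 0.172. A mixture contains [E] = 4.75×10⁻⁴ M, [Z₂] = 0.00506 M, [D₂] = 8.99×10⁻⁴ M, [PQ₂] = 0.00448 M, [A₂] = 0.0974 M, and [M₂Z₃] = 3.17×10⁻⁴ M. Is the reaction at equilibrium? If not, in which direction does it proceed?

to the left

Q_c = [M₂Z₃]²·[PQ₂]·[A₂]² / ([D₂]²·[Z₂]·[E]) = (3.17×10⁻⁴)²·(0.00448)·(0.0974)² / ((8.99×10⁻⁴)²·(0.00506)·(4.75×10⁻⁴)) = 2.20
Q_c = 2.20 > K_c = 0.172, so the reverse reaction proceeds.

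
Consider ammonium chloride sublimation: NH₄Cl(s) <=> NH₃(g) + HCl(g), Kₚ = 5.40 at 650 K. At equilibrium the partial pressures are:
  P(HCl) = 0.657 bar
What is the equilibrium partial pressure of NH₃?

(NH₄Cl is a pure solid — omitted from Kₚ.)
At equilibrium, Kₚ = P(NH₃)·P(HCl) = 5.40.
(P(NH₃))·(0.657) = 5.40
P(NH₃) = 8.22 bar

P(NH₃) = 8.22 bar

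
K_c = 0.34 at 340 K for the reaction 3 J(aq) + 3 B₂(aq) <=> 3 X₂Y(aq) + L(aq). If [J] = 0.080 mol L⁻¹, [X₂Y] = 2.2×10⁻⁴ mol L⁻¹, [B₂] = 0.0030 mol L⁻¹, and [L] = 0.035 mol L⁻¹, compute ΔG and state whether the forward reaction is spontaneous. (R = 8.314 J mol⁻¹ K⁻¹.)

ΔG = -7.16 kJ/mol; the forward reaction is spontaneous

Q_c = [X₂Y]³·[L] / ([J]³·[B₂]³) = (2.2×10⁻⁴)³·(0.035) / ((0.080)³·(0.0030)³) = 0.0270
ΔG = RT ln(Q_c/K_c) = (8.314 J mol⁻¹ K⁻¹)(340 K) × ln(0.0270/0.34)
   = (2.827 kJ/mol)(-2.533) = -7.16 kJ/mol
ΔG < 0, so the forward reaction is spontaneous (proceeds forward).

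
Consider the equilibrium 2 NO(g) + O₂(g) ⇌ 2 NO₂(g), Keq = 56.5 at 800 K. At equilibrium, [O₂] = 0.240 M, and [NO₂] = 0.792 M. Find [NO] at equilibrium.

At equilibrium, Keq = [NO₂]² / ([NO]²·[O₂]) = 56.5.
(0.792)² / (([NO])²·(0.240)) = 56.5
[NO]² = 0.0463 ⇒ [NO] = 0.215 M

[NO] = 0.215 M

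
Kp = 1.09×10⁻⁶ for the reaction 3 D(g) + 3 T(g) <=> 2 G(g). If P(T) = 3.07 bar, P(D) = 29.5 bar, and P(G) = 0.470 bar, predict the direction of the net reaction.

to the right

Qp = P(G)² / (P(D)³·P(T)³) = (0.470)² / ((29.5)³·(3.07)³) = 2.97×10⁻⁷
Qp = 2.97×10⁻⁷ < Kp = 1.09×10⁻⁶, so the forward reaction proceeds.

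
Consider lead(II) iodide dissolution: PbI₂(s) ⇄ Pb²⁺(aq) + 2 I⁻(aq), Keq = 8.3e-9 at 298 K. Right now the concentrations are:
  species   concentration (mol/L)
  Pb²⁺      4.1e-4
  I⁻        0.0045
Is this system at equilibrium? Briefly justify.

yes, at equilibrium

(PbI₂ is a pure solid — omitted from Q.)
Q = [Pb²⁺]·[I⁻]² = (4.1e-4)·(0.0045)² = 8.3e-9
Q = 8.3e-9 = Keq; the system is at equilibrium.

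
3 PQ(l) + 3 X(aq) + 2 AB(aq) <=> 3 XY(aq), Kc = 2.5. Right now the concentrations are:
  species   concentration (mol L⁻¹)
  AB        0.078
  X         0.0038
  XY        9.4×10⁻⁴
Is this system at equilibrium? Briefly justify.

yes, at equilibrium

(PQ is a pure liquid — omitted from Qc.)
Qc = [XY]³ / ([X]³·[AB]²) = (9.4×10⁻⁴)³ / ((0.0038)³·(0.078)²) = 2.5
Qc = 2.5 = Kc; the system is at equilibrium.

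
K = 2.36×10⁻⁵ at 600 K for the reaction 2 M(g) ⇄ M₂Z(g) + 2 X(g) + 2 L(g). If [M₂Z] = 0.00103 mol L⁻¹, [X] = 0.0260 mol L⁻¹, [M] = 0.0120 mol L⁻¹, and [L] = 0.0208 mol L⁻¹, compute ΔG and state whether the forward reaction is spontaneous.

Q = [M₂Z]·[X]²·[L]² / [M]² = (0.00103)·(0.0260)²·(0.0208)² / (0.0120)² = 2.09×10⁻⁶
ΔG = RT ln(Q/K) = (8.314 J mol⁻¹ K⁻¹)(600 K) × ln(2.09×10⁻⁶/2.36×10⁻⁵)
   = (4.988 kJ/mol)(-2.424) = -12.1 kJ/mol
ΔG < 0, so the forward reaction is spontaneous (proceeds forward).

ΔG = -12.1 kJ/mol; the forward reaction is spontaneous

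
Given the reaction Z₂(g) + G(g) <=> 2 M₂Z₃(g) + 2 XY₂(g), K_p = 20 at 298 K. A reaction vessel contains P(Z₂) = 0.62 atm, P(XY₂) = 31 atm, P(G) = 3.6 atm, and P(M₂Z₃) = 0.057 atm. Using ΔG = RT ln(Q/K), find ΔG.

Q_p = P(M₂Z₃)²·P(XY₂)² / (P(Z₂)·P(G)) = (0.057)²·(31)² / ((0.62)·(3.6)) = 1.40
ΔG = RT ln(Q_p/K_p) = (8.314 J mol⁻¹ K⁻¹)(298 K) × ln(1.40/20)
   = (2.478 kJ/mol)(-2.659) = -6.59 kJ/mol
ΔG < 0, so the forward reaction is spontaneous (proceeds forward).

ΔG = -6.59 kJ/mol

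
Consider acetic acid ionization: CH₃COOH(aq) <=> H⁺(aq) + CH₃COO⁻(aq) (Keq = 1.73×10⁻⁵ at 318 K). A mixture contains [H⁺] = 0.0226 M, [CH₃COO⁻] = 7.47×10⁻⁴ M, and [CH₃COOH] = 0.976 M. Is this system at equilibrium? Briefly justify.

Q = [H⁺]·[CH₃COO⁻] / [CH₃COOH] = (0.0226)·(7.47×10⁻⁴) / (0.976) = 1.73×10⁻⁵
Q = 1.73×10⁻⁵ = Keq; the system is at equilibrium.

yes, at equilibrium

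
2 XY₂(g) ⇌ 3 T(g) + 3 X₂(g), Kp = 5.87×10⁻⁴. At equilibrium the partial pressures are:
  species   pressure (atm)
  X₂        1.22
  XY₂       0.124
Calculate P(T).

At equilibrium, Kp = P(T)³·P(X₂)³ / P(XY₂)² = 5.87×10⁻⁴.
(P(T))³·(1.22)³ / (0.124)² = 5.87×10⁻⁴
P(T)³ = 4.97×10⁻⁶ ⇒ P(T) = 0.0171 atm

P(T) = 0.0171 atm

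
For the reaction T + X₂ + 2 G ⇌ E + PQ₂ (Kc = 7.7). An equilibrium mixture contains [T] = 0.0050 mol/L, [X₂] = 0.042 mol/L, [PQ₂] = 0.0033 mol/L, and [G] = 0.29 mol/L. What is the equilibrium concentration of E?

At equilibrium, Kc = [E]·[PQ₂] / ([T]·[X₂]·[G]²) = 7.7.
([E])·(0.0033) / ((0.0050)·(0.042)·(0.29)²) = 7.7
[E] = 0.0412 = 0.041 mol/L

[E] = 0.041 mol/L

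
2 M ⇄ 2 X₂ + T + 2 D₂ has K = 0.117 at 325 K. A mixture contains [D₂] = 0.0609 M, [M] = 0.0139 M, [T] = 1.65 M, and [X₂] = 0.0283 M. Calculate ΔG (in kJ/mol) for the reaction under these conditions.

ΔG = -4.13 kJ/mol

Q = [X₂]²·[T]·[D₂]² / [M]² = (0.0283)²·(1.65)·(0.0609)² / (0.0139)² = 0.0254
ΔG = RT ln(Q/K) = (8.314 J mol⁻¹ K⁻¹)(325 K) × ln(0.0254/0.117)
   = (2.702 kJ/mol)(-1.527) = -4.13 kJ/mol
ΔG < 0, so the forward reaction is spontaneous (proceeds forward).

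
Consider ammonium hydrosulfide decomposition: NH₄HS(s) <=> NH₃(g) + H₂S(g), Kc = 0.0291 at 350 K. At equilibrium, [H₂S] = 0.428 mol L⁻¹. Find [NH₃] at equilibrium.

[NH₃] = 0.0680 mol L⁻¹

(NH₄HS is a pure solid — omitted from Kc.)
At equilibrium, Kc = [NH₃]·[H₂S] = 0.0291.
([NH₃])·(0.428) = 0.0291
[NH₃] = 0.0680 mol L⁻¹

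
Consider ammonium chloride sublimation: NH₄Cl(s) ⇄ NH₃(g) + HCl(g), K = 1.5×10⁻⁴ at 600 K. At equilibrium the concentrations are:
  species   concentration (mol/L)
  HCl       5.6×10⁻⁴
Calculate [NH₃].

(NH₄Cl is a pure solid — omitted from K.)
At equilibrium, K = [NH₃]·[HCl] = 1.5×10⁻⁴.
([NH₃])·(5.6×10⁻⁴) = 1.5×10⁻⁴
[NH₃] = 0.268 = 0.27 mol/L

[NH₃] = 0.27 mol/L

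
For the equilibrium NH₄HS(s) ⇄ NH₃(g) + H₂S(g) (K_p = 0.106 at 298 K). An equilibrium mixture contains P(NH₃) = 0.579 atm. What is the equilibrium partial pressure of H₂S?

(NH₄HS is a pure solid — omitted from K_p.)
At equilibrium, K_p = P(NH₃)·P(H₂S) = 0.106.
(0.579)·(P(H₂S)) = 0.106
P(H₂S) = 0.183 atm

P(H₂S) = 0.183 atm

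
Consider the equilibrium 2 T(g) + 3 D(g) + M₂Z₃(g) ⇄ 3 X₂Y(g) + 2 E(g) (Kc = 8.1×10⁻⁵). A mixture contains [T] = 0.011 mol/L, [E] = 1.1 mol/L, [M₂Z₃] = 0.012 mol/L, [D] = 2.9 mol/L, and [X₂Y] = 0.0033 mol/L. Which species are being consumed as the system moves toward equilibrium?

X₂Y, E (products)

Qc = [X₂Y]³·[E]² / ([T]²·[D]³·[M₂Z₃]) = (0.0033)³·(1.1)² / ((0.011)²·(2.9)³·(0.012)) = 0.0012
Qc = 0.0012 > Kc = 8.1×10⁻⁵: net reverse reaction.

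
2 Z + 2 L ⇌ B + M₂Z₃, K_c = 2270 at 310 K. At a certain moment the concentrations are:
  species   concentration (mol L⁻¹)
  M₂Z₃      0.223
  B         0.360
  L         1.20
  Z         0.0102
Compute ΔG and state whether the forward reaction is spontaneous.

ΔG = -3.72 kJ/mol; the forward reaction is spontaneous

Q_c = [B]·[M₂Z₃] / ([Z]²·[L]²) = (0.360)·(0.223) / ((0.0102)²·(1.20)²) = 536
ΔG = RT ln(Q_c/K_c) = (8.314 J mol⁻¹ K⁻¹)(310 K) × ln(536/2270)
   = (2.577 kJ/mol)(-1.443) = -3.72 kJ/mol
ΔG < 0, so the forward reaction is spontaneous (proceeds forward).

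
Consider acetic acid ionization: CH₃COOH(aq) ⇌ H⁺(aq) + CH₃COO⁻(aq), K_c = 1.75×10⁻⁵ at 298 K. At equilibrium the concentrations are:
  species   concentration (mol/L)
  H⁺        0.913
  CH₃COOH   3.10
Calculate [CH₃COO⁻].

[CH₃COO⁻] = 5.94×10⁻⁵ mol/L

At equilibrium, K_c = [H⁺]·[CH₃COO⁻] / [CH₃COOH] = 1.75×10⁻⁵.
(0.913)·([CH₃COO⁻]) / (3.10) = 1.75×10⁻⁵
[CH₃COO⁻] = 5.94×10⁻⁵ mol/L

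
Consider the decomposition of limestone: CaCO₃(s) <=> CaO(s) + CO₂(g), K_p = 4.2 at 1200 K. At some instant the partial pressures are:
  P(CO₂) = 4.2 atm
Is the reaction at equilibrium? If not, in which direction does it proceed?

at equilibrium

(CaCO₃, CaO are pure solids — omitted from Q_p.)
Q_p = P(CO₂) = 4.2
Q_p = 4.2 = K_p, so the system is already at equilibrium.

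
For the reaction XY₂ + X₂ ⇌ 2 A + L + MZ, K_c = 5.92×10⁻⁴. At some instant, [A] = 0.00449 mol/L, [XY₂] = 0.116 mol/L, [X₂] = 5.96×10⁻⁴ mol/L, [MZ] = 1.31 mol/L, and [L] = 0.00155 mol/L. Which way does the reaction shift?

no net change (already at equilibrium)

Q_c = [A]²·[L]·[MZ] / ([XY₂]·[X₂]) = (0.00449)²·(0.00155)·(1.31) / ((0.116)·(5.96×10⁻⁴)) = 5.92×10⁻⁴
Q_c = 5.92×10⁻⁴ = K_c, so the system is already at equilibrium.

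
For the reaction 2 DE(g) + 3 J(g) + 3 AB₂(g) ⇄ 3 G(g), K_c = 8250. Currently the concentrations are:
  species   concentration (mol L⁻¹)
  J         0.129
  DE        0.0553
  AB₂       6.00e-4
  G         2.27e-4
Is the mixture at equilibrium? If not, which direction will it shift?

yes, at equilibrium

Q_c = [G]³ / ([DE]²·[J]³·[AB₂]³) = (2.27e-4)³ / ((0.0553)²·(0.129)³·(6.00e-4)³) = 8250
Q_c = 8250 = K_c; the system is at equilibrium.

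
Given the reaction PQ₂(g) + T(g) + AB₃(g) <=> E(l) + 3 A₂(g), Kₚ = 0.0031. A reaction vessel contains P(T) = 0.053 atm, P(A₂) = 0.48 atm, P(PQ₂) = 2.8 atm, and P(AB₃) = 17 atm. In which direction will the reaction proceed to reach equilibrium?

in the reverse direction

(E is a pure liquid — omitted from Qₚ.)
Qₚ = P(A₂)³ / (P(PQ₂)·P(T)·P(AB₃)) = (0.48)³ / ((2.8)·(0.053)·(17)) = 0.044
Qₚ = 0.044 > Kₚ = 0.0031, so the reverse reaction proceeds.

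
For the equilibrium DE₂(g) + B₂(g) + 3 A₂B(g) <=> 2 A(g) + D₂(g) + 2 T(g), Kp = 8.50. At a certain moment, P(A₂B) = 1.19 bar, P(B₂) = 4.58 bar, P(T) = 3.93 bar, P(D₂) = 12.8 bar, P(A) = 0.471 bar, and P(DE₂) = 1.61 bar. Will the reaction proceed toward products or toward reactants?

Qp = P(A)²·P(D₂)·P(T)² / (P(DE₂)·P(B₂)·P(A₂B)³) = (0.471)²·(12.8)·(3.93)² / ((1.61)·(4.58)·(1.19)³) = 3.53
Qp = 3.53 < Kp = 8.50, so the forward reaction proceeds.

to the right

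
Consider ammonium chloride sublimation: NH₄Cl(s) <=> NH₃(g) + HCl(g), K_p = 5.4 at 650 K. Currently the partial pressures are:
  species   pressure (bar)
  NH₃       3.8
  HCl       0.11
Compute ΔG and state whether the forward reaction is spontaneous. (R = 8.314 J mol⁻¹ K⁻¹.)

(NH₄Cl is a pure solid — omitted from Q_p.)
Q_p = P(NH₃)·P(HCl) = (3.8)·(0.11) = 0.418
ΔG = RT ln(Q_p/K_p) = (8.314 J mol⁻¹ K⁻¹)(650 K) × ln(0.418/5.4)
   = (5.404 kJ/mol)(-2.559) = -13.8 kJ/mol
ΔG < 0, so the forward reaction is spontaneous (proceeds forward).

ΔG = -13.8 kJ/mol; the forward reaction is spontaneous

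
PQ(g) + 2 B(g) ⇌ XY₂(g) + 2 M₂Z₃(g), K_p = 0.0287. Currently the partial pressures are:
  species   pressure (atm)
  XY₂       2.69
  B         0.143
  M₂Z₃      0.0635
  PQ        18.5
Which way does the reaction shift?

Q_p = P(XY₂)·P(M₂Z₃)² / (P(PQ)·P(B)²) = (2.69)·(0.0635)² / ((18.5)·(0.143)²) = 0.0287
Q_p = 0.0287 = K_p, so the system is already at equilibrium.

no net change (already at equilibrium)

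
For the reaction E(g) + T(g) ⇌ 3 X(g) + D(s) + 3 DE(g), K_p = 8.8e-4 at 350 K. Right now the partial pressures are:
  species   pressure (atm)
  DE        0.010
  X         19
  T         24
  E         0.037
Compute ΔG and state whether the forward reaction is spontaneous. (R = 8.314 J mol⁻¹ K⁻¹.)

ΔG = 6.32 kJ/mol; the forward reaction is non-spontaneous

(D is a pure solid — omitted from Q_p.)
Q_p = P(X)³·P(DE)³ / (P(E)·P(T)) = (19)³·(0.010)³ / ((0.037)·(24)) = 0.00772
ΔG = RT ln(Q_p/K_p) = (8.314 J mol⁻¹ K⁻¹)(350 K) × ln(0.00772/8.8e-4)
   = (2.910 kJ/mol)(2.172) = 6.32 kJ/mol
ΔG > 0, so the forward reaction is non-spontaneous (proceeds in reverse).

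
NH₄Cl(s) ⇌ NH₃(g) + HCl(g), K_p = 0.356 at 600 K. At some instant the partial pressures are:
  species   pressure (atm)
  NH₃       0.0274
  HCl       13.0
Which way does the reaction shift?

no net change (already at equilibrium)

(NH₄Cl is a pure solid — omitted from Q_p.)
Q_p = P(NH₃)·P(HCl) = (0.0274)·(13.0) = 0.356
Q_p = 0.356 = K_p, so the system is already at equilibrium.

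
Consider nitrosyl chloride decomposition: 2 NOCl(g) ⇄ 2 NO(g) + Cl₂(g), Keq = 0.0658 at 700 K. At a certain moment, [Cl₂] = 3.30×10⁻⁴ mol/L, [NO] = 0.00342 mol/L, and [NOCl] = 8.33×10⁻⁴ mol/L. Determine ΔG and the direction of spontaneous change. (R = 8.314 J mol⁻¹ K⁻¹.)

Q = [NO]²·[Cl₂] / [NOCl]² = (0.00342)²·(3.30×10⁻⁴) / (8.33×10⁻⁴)² = 0.00556
ΔG = RT ln(Q/Keq) = (8.314 J mol⁻¹ K⁻¹)(700 K) × ln(0.00556/0.0658)
   = (5.820 kJ/mol)(-2.471) = -14.4 kJ/mol
ΔG < 0, so the forward reaction is spontaneous (proceeds forward).

ΔG = -14.4 kJ/mol; the forward reaction is spontaneous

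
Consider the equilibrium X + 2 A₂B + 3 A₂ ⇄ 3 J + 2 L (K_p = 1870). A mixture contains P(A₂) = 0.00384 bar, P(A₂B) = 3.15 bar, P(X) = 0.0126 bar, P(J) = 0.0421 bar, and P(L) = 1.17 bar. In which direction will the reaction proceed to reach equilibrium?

Q_p = P(J)³·P(L)² / (P(X)·P(A₂B)²·P(A₂)³) = (0.0421)³·(1.17)² / ((0.0126)·(3.15)²·(0.00384)³) = 14400
Q_p = 14400 > K_p = 1870, so the reverse reaction proceeds.

to the left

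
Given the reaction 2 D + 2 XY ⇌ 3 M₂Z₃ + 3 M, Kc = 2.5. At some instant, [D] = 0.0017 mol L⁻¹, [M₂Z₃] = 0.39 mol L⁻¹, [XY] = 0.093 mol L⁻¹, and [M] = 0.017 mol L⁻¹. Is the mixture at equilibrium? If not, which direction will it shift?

no; Q > K, reaction proceeds in reverse

Qc = [M₂Z₃]³·[M]³ / ([D]²·[XY]²) = (0.39)³·(0.017)³ / ((0.0017)²·(0.093)²) = 12
Qc = 12 > Kc = 2.5: net reverse reaction.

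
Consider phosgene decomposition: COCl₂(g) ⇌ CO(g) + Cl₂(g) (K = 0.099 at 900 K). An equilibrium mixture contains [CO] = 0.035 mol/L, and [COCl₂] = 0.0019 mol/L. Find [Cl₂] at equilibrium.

[Cl₂] = 0.0054 mol/L

At equilibrium, K = [CO]·[Cl₂] / [COCl₂] = 0.099.
(0.035)·([Cl₂]) / (0.0019) = 0.099
[Cl₂] = 0.00537 = 0.0054 mol/L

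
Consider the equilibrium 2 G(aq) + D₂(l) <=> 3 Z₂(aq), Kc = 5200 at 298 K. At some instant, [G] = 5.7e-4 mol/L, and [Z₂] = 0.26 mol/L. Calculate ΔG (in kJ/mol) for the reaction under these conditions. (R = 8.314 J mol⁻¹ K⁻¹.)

(D₂ is a pure liquid — omitted from Qc.)
Qc = [Z₂]³ / [G]² = (0.26)³ / (5.7e-4)² = 54100
ΔG = RT ln(Qc/Kc) = (8.314 J mol⁻¹ K⁻¹)(298 K) × ln(54100/5200)
   = (2.478 kJ/mol)(2.342) = 5.80 kJ/mol
ΔG > 0, so the forward reaction is non-spontaneous (proceeds in reverse).

ΔG = 5.80 kJ/mol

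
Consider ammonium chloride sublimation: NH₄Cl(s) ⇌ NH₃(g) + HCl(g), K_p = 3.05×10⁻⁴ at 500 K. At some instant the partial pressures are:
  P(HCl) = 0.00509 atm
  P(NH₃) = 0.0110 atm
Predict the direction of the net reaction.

in the forward direction

(NH₄Cl is a pure solid — omitted from Q_p.)
Q_p = P(NH₃)·P(HCl) = (0.0110)·(0.00509) = 5.60×10⁻⁵
Q_p = 5.60×10⁻⁵ < K_p = 3.05×10⁻⁴, so the forward reaction proceeds.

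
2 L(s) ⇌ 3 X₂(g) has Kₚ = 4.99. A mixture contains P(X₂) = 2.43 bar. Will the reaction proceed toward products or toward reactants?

toward reactants

(L is a pure solid — omitted from Qₚ.)
Qₚ = P(X₂)³ = (2.43)³ = 14.3
Qₚ = 14.3 > Kₚ = 4.99, so the reverse reaction proceeds.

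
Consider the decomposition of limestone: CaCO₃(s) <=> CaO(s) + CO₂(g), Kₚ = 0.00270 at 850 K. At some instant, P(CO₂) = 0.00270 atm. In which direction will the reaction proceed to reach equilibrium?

(CaCO₃, CaO are pure solids — omitted from Qₚ.)
Qₚ = P(CO₂) = 0.00270
Qₚ = 0.00270 = Kₚ, so the system is already at equilibrium.

at equilibrium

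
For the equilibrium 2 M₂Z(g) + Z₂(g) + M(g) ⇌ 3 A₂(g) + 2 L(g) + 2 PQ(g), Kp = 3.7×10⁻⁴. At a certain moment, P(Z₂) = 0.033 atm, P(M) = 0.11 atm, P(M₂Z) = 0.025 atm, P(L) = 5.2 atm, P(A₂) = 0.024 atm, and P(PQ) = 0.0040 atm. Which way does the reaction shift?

Qp = P(A₂)³·P(L)²·P(PQ)² / (P(M₂Z)²·P(Z₂)·P(M)) = (0.024)³·(5.2)²·(0.0040)² / ((0.025)²·(0.033)·(0.11)) = 0.0026
Qp = 0.0026 > Kp = 3.7×10⁻⁴, so the reverse reaction proceeds.

in the reverse direction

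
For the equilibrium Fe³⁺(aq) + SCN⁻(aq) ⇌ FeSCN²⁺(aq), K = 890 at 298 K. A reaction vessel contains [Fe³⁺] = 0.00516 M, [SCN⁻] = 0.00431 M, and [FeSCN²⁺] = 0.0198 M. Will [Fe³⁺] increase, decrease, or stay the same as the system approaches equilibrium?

Q = [FeSCN²⁺] / ([Fe³⁺]·[SCN⁻]) = (0.0198) / ((0.00516)·(0.00431)) = 890
Q = 890 = K; the system is at equilibrium.

stay the same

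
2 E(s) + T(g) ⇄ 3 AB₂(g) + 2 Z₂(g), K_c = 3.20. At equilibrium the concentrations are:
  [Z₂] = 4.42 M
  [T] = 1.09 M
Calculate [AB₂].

[AB₂] = 0.563 M

(E is a pure solid — omitted from K_c.)
At equilibrium, K_c = [AB₂]³·[Z₂]² / [T] = 3.20.
([AB₂])³·(4.42)² / (1.09) = 3.20
[AB₂]³ = 0.179 ⇒ [AB₂] = 0.563 M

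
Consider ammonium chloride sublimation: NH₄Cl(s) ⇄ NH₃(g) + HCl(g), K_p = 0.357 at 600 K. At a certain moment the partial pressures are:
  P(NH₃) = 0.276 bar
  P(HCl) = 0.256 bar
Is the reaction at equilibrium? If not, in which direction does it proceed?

to the right

(NH₄Cl is a pure solid — omitted from Q_p.)
Q_p = P(NH₃)·P(HCl) = (0.276)·(0.256) = 0.0707
Q_p = 0.0707 < K_p = 0.357, so the forward reaction proceeds.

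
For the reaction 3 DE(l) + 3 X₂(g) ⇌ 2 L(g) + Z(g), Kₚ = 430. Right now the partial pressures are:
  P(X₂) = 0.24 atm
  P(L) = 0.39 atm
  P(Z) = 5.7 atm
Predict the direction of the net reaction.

(DE is a pure liquid — omitted from Qₚ.)
Qₚ = P(L)²·P(Z) / P(X₂)³ = (0.39)²·(5.7) / (0.24)³ = 63
Qₚ = 63 < Kₚ = 430, so the forward reaction proceeds.

to the right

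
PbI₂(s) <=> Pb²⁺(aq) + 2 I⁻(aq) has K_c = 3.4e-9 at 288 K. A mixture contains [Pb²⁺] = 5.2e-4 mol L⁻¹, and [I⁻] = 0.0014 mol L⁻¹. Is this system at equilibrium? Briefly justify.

(PbI₂ is a pure solid — omitted from Q_c.)
Q_c = [Pb²⁺]·[I⁻]² = (5.2e-4)·(0.0014)² = 1.0e-9
Q_c = 1.0e-9 < K_c = 3.4e-9: net forward reaction.

no; Q < K, reaction proceeds forward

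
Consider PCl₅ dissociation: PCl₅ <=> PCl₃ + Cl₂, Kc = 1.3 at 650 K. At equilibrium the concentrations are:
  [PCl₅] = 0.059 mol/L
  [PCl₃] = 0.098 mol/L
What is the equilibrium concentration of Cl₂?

[Cl₂] = 0.78 mol/L

At equilibrium, Kc = [PCl₃]·[Cl₂] / [PCl₅] = 1.3.
(0.098)·([Cl₂]) / (0.059) = 1.3
[Cl₂] = 0.783 = 0.78 mol/L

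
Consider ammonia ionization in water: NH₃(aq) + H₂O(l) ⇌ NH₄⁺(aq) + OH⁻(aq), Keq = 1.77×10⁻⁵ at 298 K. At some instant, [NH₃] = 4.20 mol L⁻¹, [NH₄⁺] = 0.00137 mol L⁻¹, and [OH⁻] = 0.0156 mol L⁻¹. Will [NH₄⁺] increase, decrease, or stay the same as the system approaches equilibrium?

(H₂O is a pure liquid — omitted from Q.)
Q = [NH₄⁺]·[OH⁻] / [NH₃] = (0.00137)·(0.0156) / (4.20) = 5.09×10⁻⁶
Q = 5.09×10⁻⁶ < Keq = 1.77×10⁻⁵: net forward reaction.
NH₄⁺ is a product, so it increases.

increase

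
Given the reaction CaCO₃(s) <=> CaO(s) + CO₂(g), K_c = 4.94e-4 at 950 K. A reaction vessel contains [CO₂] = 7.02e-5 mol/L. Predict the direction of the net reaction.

in the forward direction

(CaCO₃, CaO are pure solids — omitted from Q_c.)
Q_c = [CO₂] = 7.02e-5
Q_c = 7.02e-5 < K_c = 4.94e-4, so the forward reaction proceeds.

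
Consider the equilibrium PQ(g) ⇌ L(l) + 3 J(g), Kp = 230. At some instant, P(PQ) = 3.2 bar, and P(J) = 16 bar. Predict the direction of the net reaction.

(L is a pure liquid — omitted from Qp.)
Qp = P(J)³ / P(PQ) = (16)³ / (3.2) = 1300
Qp = 1300 > Kp = 230, so the reverse reaction proceeds.

toward reactants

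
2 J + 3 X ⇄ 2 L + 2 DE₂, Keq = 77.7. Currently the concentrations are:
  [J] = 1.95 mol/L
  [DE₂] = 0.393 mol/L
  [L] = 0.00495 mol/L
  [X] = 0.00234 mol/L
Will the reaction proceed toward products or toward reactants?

neither direction; the system is at equilibrium

Q = [L]²·[DE₂]² / ([J]²·[X]³) = (0.00495)²·(0.393)² / ((1.95)²·(0.00234)³) = 77.7
Q = 77.7 = Keq, so the system is already at equilibrium.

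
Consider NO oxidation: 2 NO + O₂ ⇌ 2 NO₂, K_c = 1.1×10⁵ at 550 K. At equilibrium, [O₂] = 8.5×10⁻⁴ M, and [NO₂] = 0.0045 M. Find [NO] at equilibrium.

At equilibrium, K_c = [NO₂]² / ([NO]²·[O₂]) = 1.1×10⁵.
(0.0045)² / (([NO])²·(8.5×10⁻⁴)) = 1.1×10⁵
[NO]² = 2.17×10⁻⁷ ⇒ [NO] = 4.7×10⁻⁴ M

[NO] = 4.7×10⁻⁴ M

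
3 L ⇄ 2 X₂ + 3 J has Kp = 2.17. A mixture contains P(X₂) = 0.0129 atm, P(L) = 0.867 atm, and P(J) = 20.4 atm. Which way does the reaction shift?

Qp = P(X₂)²·P(J)³ / P(L)³ = (0.0129)²·(20.4)³ / (0.867)³ = 2.17
Qp = 2.17 = Kp, so the system is already at equilibrium.

neither direction; the system is at equilibrium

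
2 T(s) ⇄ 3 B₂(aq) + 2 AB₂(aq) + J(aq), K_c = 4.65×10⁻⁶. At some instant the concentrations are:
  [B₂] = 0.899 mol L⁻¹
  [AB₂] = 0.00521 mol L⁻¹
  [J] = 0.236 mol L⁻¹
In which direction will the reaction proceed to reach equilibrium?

neither direction; the system is at equilibrium

(T is a pure solid — omitted from Q_c.)
Q_c = [B₂]³·[AB₂]²·[J] = (0.899)³·(0.00521)²·(0.236) = 4.65×10⁻⁶
Q_c = 4.65×10⁻⁶ = K_c, so the system is already at equilibrium.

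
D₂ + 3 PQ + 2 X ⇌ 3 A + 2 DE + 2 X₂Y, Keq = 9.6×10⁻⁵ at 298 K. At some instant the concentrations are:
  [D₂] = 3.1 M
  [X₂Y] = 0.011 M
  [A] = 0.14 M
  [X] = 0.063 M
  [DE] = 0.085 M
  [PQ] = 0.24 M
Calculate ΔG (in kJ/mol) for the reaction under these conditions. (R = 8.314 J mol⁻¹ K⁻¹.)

Q = [A]³·[DE]²·[X₂Y]² / ([D₂]·[PQ]³·[X]²) = (0.14)³·(0.085)²·(0.011)² / ((3.1)·(0.24)³·(0.063)²) = 1.41×10⁻⁵
ΔG = RT ln(Q/Keq) = (8.314 J mol⁻¹ K⁻¹)(298 K) × ln(1.41×10⁻⁵/9.6×10⁻⁵)
   = (2.478 kJ/mol)(-1.918) = -4.75 kJ/mol
ΔG < 0, so the forward reaction is spontaneous (proceeds forward).

ΔG = -4.75 kJ/mol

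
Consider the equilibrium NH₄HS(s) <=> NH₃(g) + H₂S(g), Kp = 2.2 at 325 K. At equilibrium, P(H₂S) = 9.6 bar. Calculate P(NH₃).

(NH₄HS is a pure solid — omitted from Kp.)
At equilibrium, Kp = P(NH₃)·P(H₂S) = 2.2.
(P(NH₃))·(9.6) = 2.2
P(NH₃) = 0.229 = 0.23 bar

P(NH₃) = 0.23 bar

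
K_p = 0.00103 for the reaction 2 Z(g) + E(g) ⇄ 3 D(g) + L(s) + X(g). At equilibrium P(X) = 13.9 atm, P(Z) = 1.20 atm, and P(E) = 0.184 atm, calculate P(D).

P(D) = 0.0270 atm

(L is a pure solid — omitted from K_p.)
At equilibrium, K_p = P(D)³·P(X) / (P(Z)²·P(E)) = 0.00103.
(P(D))³·(13.9) / ((1.20)²·(0.184)) = 0.00103
P(D)³ = 1.96×10⁻⁵ ⇒ P(D) = 0.0270 atm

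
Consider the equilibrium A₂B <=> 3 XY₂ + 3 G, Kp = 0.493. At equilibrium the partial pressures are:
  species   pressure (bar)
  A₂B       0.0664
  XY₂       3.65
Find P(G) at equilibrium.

P(G) = 0.0876 bar

At equilibrium, Kp = P(XY₂)³·P(G)³ / P(A₂B) = 0.493.
(3.65)³·(P(G))³ / (0.0664) = 0.493
P(G)³ = 6.73×10⁻⁴ ⇒ P(G) = 0.0876 bar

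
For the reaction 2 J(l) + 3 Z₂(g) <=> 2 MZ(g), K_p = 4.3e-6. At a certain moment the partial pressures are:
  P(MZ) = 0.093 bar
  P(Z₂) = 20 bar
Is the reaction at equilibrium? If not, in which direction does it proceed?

toward products

(J is a pure liquid — omitted from Q_p.)
Q_p = P(MZ)² / P(Z₂)³ = (0.093)² / (20)³ = 1.1e-6
Q_p = 1.1e-6 < K_p = 4.3e-6, so the forward reaction proceeds.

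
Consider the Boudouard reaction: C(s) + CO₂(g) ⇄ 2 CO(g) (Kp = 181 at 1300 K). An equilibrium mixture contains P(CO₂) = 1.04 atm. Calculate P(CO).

(C is a pure solid — omitted from Kp.)
At equilibrium, Kp = P(CO)² / P(CO₂) = 181.
(P(CO))² / (1.04) = 181
P(CO)² = 188 ⇒ P(CO) = 13.7 atm

P(CO) = 13.7 atm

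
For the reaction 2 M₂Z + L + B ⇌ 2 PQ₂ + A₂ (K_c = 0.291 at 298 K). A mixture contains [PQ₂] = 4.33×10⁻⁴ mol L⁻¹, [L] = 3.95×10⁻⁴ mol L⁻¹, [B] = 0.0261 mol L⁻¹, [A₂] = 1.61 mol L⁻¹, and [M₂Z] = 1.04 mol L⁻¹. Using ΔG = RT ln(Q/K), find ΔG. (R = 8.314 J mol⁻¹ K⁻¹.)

ΔG = -5.88 kJ/mol

Q_c = [PQ₂]²·[A₂] / ([M₂Z]²·[L]·[B]) = (4.33×10⁻⁴)²·(1.61) / ((1.04)²·(3.95×10⁻⁴)·(0.0261)) = 0.0271
ΔG = RT ln(Q_c/K_c) = (8.314 J mol⁻¹ K⁻¹)(298 K) × ln(0.0271/0.291)
   = (2.478 kJ/mol)(-2.374) = -5.88 kJ/mol
ΔG < 0, so the forward reaction is spontaneous (proceeds forward).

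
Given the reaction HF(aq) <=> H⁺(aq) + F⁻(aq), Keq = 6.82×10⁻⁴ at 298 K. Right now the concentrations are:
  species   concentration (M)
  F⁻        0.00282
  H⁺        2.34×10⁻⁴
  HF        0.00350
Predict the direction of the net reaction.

toward products

Q = [H⁺]·[F⁻] / [HF] = (2.34×10⁻⁴)·(0.00282) / (0.00350) = 1.89×10⁻⁴
Q = 1.89×10⁻⁴ < Keq = 6.82×10⁻⁴, so the forward reaction proceeds.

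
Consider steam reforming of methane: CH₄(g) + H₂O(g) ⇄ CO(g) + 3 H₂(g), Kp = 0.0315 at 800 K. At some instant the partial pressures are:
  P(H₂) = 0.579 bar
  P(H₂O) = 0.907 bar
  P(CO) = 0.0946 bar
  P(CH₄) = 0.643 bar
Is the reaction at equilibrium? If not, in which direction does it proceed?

Qp = P(CO)·P(H₂)³ / (P(CH₄)·P(H₂O)) = (0.0946)·(0.579)³ / ((0.643)·(0.907)) = 0.0315
Qp = 0.0315 = Kp, so the system is already at equilibrium.

at equilibrium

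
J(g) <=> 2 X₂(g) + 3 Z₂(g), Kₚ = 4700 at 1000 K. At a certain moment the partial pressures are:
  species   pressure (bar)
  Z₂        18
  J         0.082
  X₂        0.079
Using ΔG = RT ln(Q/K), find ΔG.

ΔG = -19.6 kJ/mol

Qₚ = P(X₂)²·P(Z₂)³ / P(J) = (0.079)²·(18)³ / (0.082) = 444
ΔG = RT ln(Qₚ/Kₚ) = (8.314 J mol⁻¹ K⁻¹)(1000 K) × ln(444/4700)
   = (8.314 kJ/mol)(-2.359) = -19.6 kJ/mol
ΔG < 0, so the forward reaction is spontaneous (proceeds forward).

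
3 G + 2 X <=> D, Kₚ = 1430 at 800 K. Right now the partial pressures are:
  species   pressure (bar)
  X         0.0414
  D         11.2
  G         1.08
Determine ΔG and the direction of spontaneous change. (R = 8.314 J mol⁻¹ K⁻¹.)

Qₚ = P(D) / (P(G)³·P(X)²) = (11.2) / ((1.08)³·(0.0414)²) = 5190
ΔG = RT ln(Qₚ/Kₚ) = (8.314 J mol⁻¹ K⁻¹)(800 K) × ln(5190/1430)
   = (6.651 kJ/mol)(1.289) = 8.57 kJ/mol
ΔG > 0, so the forward reaction is non-spontaneous (proceeds in reverse).

ΔG = 8.57 kJ/mol; the forward reaction is non-spontaneous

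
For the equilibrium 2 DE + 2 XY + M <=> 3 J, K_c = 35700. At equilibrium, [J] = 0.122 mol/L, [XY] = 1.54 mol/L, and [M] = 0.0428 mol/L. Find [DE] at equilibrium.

At equilibrium, K_c = [J]³ / ([DE]²·[XY]²·[M]) = 35700.
(0.122)³ / (([DE])²·(1.54)²·(0.0428)) = 35700
[DE]² = 5.01×10⁻⁷ ⇒ [DE] = 7.08×10⁻⁴ mol/L

[DE] = 7.08×10⁻⁴ mol/L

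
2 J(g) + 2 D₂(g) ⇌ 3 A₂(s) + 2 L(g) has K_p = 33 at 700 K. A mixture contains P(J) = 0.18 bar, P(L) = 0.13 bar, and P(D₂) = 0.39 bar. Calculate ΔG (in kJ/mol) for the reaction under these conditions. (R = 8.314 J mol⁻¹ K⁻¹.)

(A₂ is a pure solid — omitted from Q_p.)
Q_p = P(L)² / (P(J)²·P(D₂)²) = (0.13)² / ((0.18)²·(0.39)²) = 3.43
ΔG = RT ln(Q_p/K_p) = (8.314 J mol⁻¹ K⁻¹)(700 K) × ln(3.43/33)
   = (5.820 kJ/mol)(-2.264) = -13.2 kJ/mol
ΔG < 0, so the forward reaction is spontaneous (proceeds forward).

ΔG = -13.2 kJ/mol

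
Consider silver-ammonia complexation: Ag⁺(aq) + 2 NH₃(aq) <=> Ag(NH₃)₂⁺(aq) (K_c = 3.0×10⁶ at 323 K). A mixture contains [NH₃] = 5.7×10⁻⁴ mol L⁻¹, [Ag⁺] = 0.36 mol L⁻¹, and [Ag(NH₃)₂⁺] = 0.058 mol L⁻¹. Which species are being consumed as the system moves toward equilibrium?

Q_c = [Ag(NH₃)₂⁺] / ([Ag⁺]·[NH₃]²) = (0.058) / ((0.36)·(5.7×10⁻⁴)²) = 5.0×10⁵
Q_c = 5.0×10⁵ < K_c = 3.0×10⁶: net forward reaction.

Ag⁺, NH₃ (reactants)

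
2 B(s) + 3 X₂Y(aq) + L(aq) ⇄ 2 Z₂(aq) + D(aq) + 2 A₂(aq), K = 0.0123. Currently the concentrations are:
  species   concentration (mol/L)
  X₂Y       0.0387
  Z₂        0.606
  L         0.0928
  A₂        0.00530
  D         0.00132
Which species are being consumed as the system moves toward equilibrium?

(B is a pure solid — omitted from Q.)
Q = [Z₂]²·[D]·[A₂]² / ([X₂Y]³·[L]) = (0.606)²·(0.00132)·(0.00530)² / ((0.0387)³·(0.0928)) = 0.00253
Q = 0.00253 < K = 0.0123: net forward reaction.

B, X₂Y, L (reactants)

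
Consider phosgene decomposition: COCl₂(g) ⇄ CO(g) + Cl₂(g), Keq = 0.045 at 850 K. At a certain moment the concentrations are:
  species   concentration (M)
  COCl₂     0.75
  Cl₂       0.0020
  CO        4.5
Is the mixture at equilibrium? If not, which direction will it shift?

Q = [CO]·[Cl₂] / [COCl₂] = (4.5)·(0.0020) / (0.75) = 0.012
Q = 0.012 < Keq = 0.045: net forward reaction.

no; Q < K, reaction proceeds forward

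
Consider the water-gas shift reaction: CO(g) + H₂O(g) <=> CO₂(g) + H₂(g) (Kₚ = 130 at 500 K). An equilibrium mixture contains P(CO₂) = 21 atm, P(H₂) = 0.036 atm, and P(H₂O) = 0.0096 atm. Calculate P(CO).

P(CO) = 0.61 atm

At equilibrium, Kₚ = P(CO₂)·P(H₂) / (P(CO)·P(H₂O)) = 130.
(21)·(0.036) / ((P(CO))·(0.0096)) = 130
P(CO) = 0.606 = 0.61 atm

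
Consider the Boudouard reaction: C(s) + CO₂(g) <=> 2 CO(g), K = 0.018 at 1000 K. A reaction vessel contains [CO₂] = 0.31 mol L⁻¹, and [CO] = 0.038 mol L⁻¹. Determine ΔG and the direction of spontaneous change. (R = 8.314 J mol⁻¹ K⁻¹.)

ΔG = -11.2 kJ/mol; the forward reaction is spontaneous

(C is a pure solid — omitted from Q.)
Q = [CO]² / [CO₂] = (0.038)² / (0.31) = 0.00466
ΔG = RT ln(Q/K) = (8.314 J mol⁻¹ K⁻¹)(1000 K) × ln(0.00466/0.018)
   = (8.314 kJ/mol)(-1.351) = -11.2 kJ/mol
ΔG < 0, so the forward reaction is spontaneous (proceeds forward).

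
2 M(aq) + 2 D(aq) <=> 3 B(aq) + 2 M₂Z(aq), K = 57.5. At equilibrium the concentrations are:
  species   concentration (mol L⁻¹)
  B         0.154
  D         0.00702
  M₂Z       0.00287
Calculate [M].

At equilibrium, K = [B]³·[M₂Z]² / ([M]²·[D]²) = 57.5.
(0.154)³·(0.00287)² / (([M])²·(0.00702)²) = 57.5
[M]² = 1.06×10⁻⁵ ⇒ [M] = 0.00326 mol L⁻¹

[M] = 0.00326 mol L⁻¹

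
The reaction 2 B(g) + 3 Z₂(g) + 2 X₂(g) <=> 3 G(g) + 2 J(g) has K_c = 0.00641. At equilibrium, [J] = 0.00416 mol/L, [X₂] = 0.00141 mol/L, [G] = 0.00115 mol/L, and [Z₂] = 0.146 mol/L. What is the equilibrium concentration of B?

At equilibrium, K_c = [G]³·[J]² / ([B]²·[Z₂]³·[X₂]²) = 0.00641.
(0.00115)³·(0.00416)² / (([B])²·(0.146)³·(0.00141)²) = 0.00641
[B]² = 6.64×10⁻⁴ ⇒ [B] = 0.0258 mol/L

[B] = 0.0258 mol/L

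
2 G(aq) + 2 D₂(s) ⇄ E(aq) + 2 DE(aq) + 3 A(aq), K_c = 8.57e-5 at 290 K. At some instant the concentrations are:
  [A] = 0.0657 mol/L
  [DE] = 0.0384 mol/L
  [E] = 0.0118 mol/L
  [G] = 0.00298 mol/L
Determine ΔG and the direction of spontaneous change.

(D₂ is a pure solid — omitted from Q_c.)
Q_c = [E]·[DE]²·[A]³ / [G]² = (0.0118)·(0.0384)²·(0.0657)³ / (0.00298)² = 5.56e-4
ΔG = RT ln(Q_c/K_c) = (8.314 J mol⁻¹ K⁻¹)(290 K) × ln(5.56e-4/8.57e-5)
   = (2.411 kJ/mol)(1.870) = 4.51 kJ/mol
ΔG > 0, so the forward reaction is non-spontaneous (proceeds in reverse).

ΔG = 4.51 kJ/mol; the forward reaction is non-spontaneous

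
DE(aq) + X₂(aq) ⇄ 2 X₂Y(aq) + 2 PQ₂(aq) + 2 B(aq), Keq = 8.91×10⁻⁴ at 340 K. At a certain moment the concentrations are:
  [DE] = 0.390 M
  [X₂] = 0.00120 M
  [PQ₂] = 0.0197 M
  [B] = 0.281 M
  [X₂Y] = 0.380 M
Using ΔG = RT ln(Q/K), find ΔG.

Q = [X₂Y]²·[PQ₂]²·[B]² / ([DE]·[X₂]) = (0.380)²·(0.0197)²·(0.281)² / ((0.390)·(0.00120)) = 0.00946
ΔG = RT ln(Q/Keq) = (8.314 J mol⁻¹ K⁻¹)(340 K) × ln(0.00946/8.91×10⁻⁴)
   = (2.827 kJ/mol)(2.362) = 6.68 kJ/mol
ΔG > 0, so the forward reaction is non-spontaneous (proceeds in reverse).

ΔG = 6.68 kJ/mol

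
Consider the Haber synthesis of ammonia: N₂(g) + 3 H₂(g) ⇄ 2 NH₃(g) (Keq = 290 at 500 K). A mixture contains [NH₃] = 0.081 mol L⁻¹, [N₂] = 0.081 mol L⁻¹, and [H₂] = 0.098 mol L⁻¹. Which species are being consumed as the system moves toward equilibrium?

N₂, H₂ (reactants)

Q = [NH₃]² / ([N₂]·[H₂]³) = (0.081)² / ((0.081)·(0.098)³) = 86
Q = 86 < Keq = 290: net forward reaction.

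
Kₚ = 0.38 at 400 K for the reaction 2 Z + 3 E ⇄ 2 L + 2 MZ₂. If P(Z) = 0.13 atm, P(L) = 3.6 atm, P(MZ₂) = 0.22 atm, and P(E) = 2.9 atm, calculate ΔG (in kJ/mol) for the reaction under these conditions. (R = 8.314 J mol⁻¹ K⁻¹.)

Qₚ = P(L)²·P(MZ₂)² / (P(Z)²·P(E)³) = (3.6)²·(0.22)² / ((0.13)²·(2.9)³) = 1.52
ΔG = RT ln(Qₚ/Kₚ) = (8.314 J mol⁻¹ K⁻¹)(400 K) × ln(1.52/0.38)
   = (3.326 kJ/mol)(1.386) = 4.61 kJ/mol
ΔG > 0, so the forward reaction is non-spontaneous (proceeds in reverse).

ΔG = 4.61 kJ/mol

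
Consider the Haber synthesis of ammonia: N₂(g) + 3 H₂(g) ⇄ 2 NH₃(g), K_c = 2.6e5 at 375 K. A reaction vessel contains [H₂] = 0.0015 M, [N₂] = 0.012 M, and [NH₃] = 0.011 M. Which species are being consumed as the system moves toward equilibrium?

NH₃ (products)

Q_c = [NH₃]² / ([N₂]·[H₂]³) = (0.011)² / ((0.012)·(0.0015)³) = 3.0e6
Q_c = 3.0e6 > K_c = 2.6e5: net reverse reaction.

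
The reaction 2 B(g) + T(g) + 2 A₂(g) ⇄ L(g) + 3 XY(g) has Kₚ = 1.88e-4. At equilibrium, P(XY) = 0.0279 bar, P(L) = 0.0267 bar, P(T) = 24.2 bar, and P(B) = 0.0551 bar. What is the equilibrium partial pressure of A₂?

P(A₂) = 0.205 bar

At equilibrium, Kₚ = P(L)·P(XY)³ / (P(B)²·P(T)·P(A₂)²) = 1.88e-4.
(0.0267)·(0.0279)³ / ((0.0551)²·(24.2)·(P(A₂))²) = 1.88e-4
P(A₂)² = 0.0420 ⇒ P(A₂) = 0.205 bar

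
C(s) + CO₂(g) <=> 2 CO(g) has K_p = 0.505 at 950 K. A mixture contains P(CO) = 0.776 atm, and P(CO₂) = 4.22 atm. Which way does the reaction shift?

(C is a pure solid — omitted from Q_p.)
Q_p = P(CO)² / P(CO₂) = (0.776)² / (4.22) = 0.143
Q_p = 0.143 < K_p = 0.505, so the forward reaction proceeds.

forward (toward products)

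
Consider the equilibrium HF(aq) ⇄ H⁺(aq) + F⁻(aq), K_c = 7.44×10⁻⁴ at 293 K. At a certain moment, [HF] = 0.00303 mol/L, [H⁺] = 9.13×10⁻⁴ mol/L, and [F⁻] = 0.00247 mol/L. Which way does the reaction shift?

no net change (already at equilibrium)

Q_c = [H⁺]·[F⁻] / [HF] = (9.13×10⁻⁴)·(0.00247) / (0.00303) = 7.44×10⁻⁴
Q_c = 7.44×10⁻⁴ = K_c, so the system is already at equilibrium.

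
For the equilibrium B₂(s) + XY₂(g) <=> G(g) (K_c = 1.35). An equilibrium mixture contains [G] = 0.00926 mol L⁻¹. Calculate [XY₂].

(B₂ is a pure solid — omitted from K_c.)
At equilibrium, K_c = [G] / [XY₂] = 1.35.
(0.00926) / ([XY₂]) = 1.35
[XY₂] = 0.00686 mol L⁻¹

[XY₂] = 0.00686 mol L⁻¹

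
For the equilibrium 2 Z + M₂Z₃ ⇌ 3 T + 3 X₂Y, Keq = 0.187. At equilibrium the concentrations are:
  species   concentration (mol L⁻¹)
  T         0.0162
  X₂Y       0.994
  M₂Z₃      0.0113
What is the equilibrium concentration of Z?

At equilibrium, Keq = [T]³·[X₂Y]³ / ([Z]²·[M₂Z₃]) = 0.187.
(0.0162)³·(0.994)³ / (([Z])²·(0.0113)) = 0.187
[Z]² = 0.00198 ⇒ [Z] = 0.0445 mol L⁻¹

[Z] = 0.0445 mol L⁻¹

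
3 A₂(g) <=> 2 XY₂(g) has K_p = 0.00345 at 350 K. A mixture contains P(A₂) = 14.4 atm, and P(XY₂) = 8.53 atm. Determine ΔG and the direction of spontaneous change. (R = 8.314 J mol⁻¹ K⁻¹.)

ΔG = 5.69 kJ/mol; the forward reaction is non-spontaneous

Q_p = P(XY₂)² / P(A₂)³ = (8.53)² / (14.4)³ = 0.0244
ΔG = RT ln(Q_p/K_p) = (8.314 J mol⁻¹ K⁻¹)(350 K) × ln(0.0244/0.00345)
   = (2.910 kJ/mol)(1.956) = 5.69 kJ/mol
ΔG > 0, so the forward reaction is non-spontaneous (proceeds in reverse).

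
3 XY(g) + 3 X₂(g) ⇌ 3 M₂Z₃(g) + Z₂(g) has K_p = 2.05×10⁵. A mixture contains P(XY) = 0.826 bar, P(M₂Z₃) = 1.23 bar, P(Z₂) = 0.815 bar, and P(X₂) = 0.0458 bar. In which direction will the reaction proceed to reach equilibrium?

Q_p = P(M₂Z₃)³·P(Z₂) / (P(XY)³·P(X₂)³) = (1.23)³·(0.815) / ((0.826)³·(0.0458)³) = 28000
Q_p = 28000 < K_p = 2.05×10⁵, so the forward reaction proceeds.

to the right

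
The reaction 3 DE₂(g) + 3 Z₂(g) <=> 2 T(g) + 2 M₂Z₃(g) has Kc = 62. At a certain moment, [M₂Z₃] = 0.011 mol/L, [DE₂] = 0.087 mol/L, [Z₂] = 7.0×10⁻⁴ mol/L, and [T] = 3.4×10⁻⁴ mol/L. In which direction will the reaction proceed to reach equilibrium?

no net change (already at equilibrium)

Qc = [T]²·[M₂Z₃]² / ([DE₂]³·[Z₂]³) = (3.4×10⁻⁴)²·(0.011)² / ((0.087)³·(7.0×10⁻⁴)³) = 62
Qc = 62 = Kc, so the system is already at equilibrium.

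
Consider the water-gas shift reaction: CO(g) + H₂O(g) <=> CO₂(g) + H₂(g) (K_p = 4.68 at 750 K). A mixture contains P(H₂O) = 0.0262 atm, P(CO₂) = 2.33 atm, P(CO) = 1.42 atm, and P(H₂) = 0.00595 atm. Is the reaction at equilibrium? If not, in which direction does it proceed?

Q_p = P(CO₂)·P(H₂) / (P(CO)·P(H₂O)) = (2.33)·(0.00595) / ((1.42)·(0.0262)) = 0.373
Q_p = 0.373 < K_p = 4.68, so the forward reaction proceeds.

toward products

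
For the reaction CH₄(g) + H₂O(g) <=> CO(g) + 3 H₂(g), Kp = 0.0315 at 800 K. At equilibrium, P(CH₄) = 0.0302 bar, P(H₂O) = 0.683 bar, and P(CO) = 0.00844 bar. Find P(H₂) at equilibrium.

P(H₂) = 0.425 bar

At equilibrium, Kp = P(CO)·P(H₂)³ / (P(CH₄)·P(H₂O)) = 0.0315.
(0.00844)·(P(H₂))³ / ((0.0302)·(0.683)) = 0.0315
P(H₂)³ = 0.0770 ⇒ P(H₂) = 0.425 bar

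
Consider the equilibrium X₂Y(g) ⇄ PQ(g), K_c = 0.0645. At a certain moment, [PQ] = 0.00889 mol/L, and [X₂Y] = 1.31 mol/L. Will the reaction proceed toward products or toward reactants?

toward products

Q_c = [PQ] / [X₂Y] = (0.00889) / (1.31) = 0.00679
Q_c = 0.00679 < K_c = 0.0645, so the forward reaction proceeds.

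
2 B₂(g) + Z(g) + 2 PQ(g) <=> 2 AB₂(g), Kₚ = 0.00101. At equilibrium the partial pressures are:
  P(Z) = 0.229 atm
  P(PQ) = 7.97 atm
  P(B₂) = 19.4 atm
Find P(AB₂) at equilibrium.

P(AB₂) = 2.35 atm

At equilibrium, Kₚ = P(AB₂)² / (P(B₂)²·P(Z)·P(PQ)²) = 0.00101.
(P(AB₂))² / ((19.4)²·(0.229)·(7.97)²) = 0.00101
P(AB₂)² = 5.53 ⇒ P(AB₂) = 2.35 atm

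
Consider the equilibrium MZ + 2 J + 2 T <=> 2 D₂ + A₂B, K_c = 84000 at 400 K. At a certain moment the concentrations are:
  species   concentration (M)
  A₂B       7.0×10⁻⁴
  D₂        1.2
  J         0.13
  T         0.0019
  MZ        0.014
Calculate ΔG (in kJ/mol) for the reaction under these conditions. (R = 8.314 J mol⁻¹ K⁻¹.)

ΔG = 8.79 kJ/mol

Q_c = [D₂]²·[A₂B] / ([MZ]·[J]²·[T]²) = (1.2)²·(7.0×10⁻⁴) / ((0.014)·(0.13)²·(0.0019)²) = 1.18×10⁶
ΔG = RT ln(Q_c/K_c) = (8.314 J mol⁻¹ K⁻¹)(400 K) × ln(1.18×10⁶/84000)
   = (3.326 kJ/mol)(2.642) = 8.79 kJ/mol
ΔG > 0, so the forward reaction is non-spontaneous (proceeds in reverse).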